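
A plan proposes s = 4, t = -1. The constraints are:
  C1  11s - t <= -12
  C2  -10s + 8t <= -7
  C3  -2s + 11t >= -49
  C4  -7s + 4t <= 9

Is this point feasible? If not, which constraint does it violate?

Constraint C1: 11s - t = 45, which is not ≤ -12. All other constraints are satisfied.

not feasible — violates C1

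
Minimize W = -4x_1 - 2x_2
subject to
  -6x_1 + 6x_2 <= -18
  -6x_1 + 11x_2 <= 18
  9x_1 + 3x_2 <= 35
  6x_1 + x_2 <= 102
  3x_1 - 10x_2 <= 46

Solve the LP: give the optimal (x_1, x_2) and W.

x_1 = 11/3, x_2 = 2/3, minimum W = -16

Corner points and W = -4x_1 - 2x_2:
  (11/3, 2/3) → W = -16
  (-16/7, -37/7) → W = 138/7
  (488/99, -103/33) → W = -1334/99

The binding constraints are -6x_1 + 6x_2 = -18 and 9x_1 + 3x_2 = 35.
Solving simultaneously gives x_1 = 11/3, x_2 = 2/3.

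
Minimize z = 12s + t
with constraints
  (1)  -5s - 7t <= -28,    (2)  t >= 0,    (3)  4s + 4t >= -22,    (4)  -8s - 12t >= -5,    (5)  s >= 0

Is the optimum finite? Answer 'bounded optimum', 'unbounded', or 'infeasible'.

The boundaries -5s - 7t = -28 and t = 0 meet at (28/5, 0), but that point violates -8s - 12t ≥ -5. Every candidate vertex is excluded by some other constraint, so the feasible region is empty.

infeasible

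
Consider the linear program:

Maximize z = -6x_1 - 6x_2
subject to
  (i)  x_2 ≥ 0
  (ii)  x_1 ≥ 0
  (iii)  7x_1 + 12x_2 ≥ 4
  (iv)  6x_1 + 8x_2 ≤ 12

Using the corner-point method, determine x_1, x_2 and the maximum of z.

x_1 = 0, x_2 = 1/3, maximum z = -2

Corner points and z = -6x_1 - 6x_2:
  (4/7, 0) → z = -24/7
  (2, 0) → z = -12
  (0, 1/3) → z = -2
  (0, 3/2) → z = -9

At the optimal vertex, x_1 = 0 and 7x_1 + 12x_2 = 4.
Solving simultaneously gives x_1 = 0, x_2 = 1/3.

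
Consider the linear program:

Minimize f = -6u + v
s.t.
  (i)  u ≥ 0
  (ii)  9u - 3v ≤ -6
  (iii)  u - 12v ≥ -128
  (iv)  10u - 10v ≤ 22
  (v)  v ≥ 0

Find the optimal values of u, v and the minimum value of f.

u = 104/35, v = 382/35, minimum f = -242/35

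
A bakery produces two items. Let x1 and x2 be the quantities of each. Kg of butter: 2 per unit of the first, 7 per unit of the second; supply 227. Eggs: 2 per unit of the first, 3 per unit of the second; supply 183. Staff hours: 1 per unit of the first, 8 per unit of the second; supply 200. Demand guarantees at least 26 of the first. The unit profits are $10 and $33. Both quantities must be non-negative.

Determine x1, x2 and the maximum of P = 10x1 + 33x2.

x1 = 75, x2 = 11, maximum P = 1113

Feasible corners and P = 10x1 + 33x2:
  (183/2, 0) → P = 915
  (26, 0) → P = 260
  (75, 11) → P = 1113
  (416/9, 173/9) → P = 9869/9
  (26, 87/4) → P = 3911/4

The optimum lies where 2x1 + 7x2 = 227 and 2x1 + 3x2 = 183.
Solving simultaneously gives x1 = 75, x2 = 11.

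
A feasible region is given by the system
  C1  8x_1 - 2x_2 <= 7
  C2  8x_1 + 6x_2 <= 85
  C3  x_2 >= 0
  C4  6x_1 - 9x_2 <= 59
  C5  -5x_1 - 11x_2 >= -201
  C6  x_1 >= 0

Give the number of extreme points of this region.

4

Intersecting each pair of boundary lines and keeping only the points that satisfy every inequality leaves:
  (53/16, 39/4)
  (7/8, 0)
  (0, 85/6)
  (0, 0)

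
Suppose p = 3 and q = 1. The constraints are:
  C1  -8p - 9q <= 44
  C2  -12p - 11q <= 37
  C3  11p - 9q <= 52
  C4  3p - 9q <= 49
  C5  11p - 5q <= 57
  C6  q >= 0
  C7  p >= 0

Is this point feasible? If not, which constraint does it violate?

C1: -33 ≤ 44 ✓
C2: -47 ≤ 37 ✓
C3: 24 ≤ 52 ✓
C4: 0 ≤ 49 ✓
C5: 28 ≤ 57 ✓
C6: 1 ≥ 0 ✓
C7: 3 ≥ 0 ✓

feasible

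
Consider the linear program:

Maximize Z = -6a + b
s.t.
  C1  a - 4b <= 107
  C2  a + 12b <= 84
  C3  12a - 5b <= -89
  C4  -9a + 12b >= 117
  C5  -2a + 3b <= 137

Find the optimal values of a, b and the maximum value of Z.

Corner points and Z = -6a + b:
  (-73, -45) → Z = 393
  (-869/5, -351/5) → Z = 4863/5
  (-648/149, 1097/149) → Z = 4985/149
  (-464/9, 305/27) → Z = 8657/27
  (-161/33, 67/11) → Z = 389/11

At the optimal vertex, a - 4b = 107 and -2a + 3b = 137.
Solving simultaneously gives a = -869/5, b = -351/5.

a = -869/5, b = -351/5, maximum Z = 4863/5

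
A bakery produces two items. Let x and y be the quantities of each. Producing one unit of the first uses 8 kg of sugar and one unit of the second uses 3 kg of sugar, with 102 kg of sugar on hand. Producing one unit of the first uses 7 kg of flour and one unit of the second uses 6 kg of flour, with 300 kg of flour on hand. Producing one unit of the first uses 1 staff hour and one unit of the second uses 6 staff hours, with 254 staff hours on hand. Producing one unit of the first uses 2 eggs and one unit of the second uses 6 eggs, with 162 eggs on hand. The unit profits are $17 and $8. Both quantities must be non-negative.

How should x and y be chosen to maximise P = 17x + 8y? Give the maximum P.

x = 3, y = 26, maximum P = 259

Feasible corners and P = 17x + 8y:
  (0, 0) → P = 0
  (0, 27) → P = 216
  (51/4, 0) → P = 867/4
  (3, 26) → P = 259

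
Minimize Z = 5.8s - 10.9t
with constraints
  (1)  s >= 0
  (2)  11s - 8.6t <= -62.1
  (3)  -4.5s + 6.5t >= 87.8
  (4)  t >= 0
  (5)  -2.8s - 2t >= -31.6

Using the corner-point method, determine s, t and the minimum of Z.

s = 0, t = 15.8, minimum Z = -172.22

Extreme points and Z = 5.8s - 10.9t:
  (0, 878/65) → Z = -47851/325
  (0, 79/5) → Z = -8611/50
  (149/136, 9701/680) → Z = -1014199/6800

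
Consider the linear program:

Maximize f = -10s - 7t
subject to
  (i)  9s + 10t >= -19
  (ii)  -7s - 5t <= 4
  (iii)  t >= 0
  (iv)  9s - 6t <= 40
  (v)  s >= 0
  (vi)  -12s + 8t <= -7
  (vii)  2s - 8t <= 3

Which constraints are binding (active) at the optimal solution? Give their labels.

(iii) and (vi)

Vertices and f = -10s - 7t:
  (7/12, 0) → f = -35/6
  (3/2, 0) → f = -15
  (151/30, 53/60) → f = -3391/60
The feasible region is unbounded (it extends along (2, 3)), but f strictly decreases along every unbounded feasible direction, so there is no improving ray and the maximum is attained at a vertex.

The maximum is at (7/12, 0). Substituting into each constraint, equality holds for (iii) and (vi); the remaining constraints have slack.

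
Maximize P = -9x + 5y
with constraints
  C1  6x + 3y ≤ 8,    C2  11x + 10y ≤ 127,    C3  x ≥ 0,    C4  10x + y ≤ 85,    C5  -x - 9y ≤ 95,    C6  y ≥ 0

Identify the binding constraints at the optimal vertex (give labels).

C1 and C3

Extreme points and P = -9x + 5y:
  (0, 8/3) → P = 40/3
  (4/3, 0) → P = -12
  (0, 0) → P = 0

The maximum is at (0, 8/3). Substituting into each constraint, equality holds for C1 and C3; the remaining constraints have slack.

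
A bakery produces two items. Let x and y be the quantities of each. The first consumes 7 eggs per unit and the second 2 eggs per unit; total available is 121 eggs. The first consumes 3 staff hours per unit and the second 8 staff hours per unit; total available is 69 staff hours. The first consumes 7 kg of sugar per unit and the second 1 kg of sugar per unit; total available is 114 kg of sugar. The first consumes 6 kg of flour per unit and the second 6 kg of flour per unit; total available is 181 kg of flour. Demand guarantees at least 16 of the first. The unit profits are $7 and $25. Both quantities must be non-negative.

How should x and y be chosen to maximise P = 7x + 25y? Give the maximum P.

Corner points and P = 7x + 25y:
  (114/7, 0) → P = 114
  (16, 0) → P = 112
  (16, 2) → P = 162

x = 16, y = 2, maximum P = 162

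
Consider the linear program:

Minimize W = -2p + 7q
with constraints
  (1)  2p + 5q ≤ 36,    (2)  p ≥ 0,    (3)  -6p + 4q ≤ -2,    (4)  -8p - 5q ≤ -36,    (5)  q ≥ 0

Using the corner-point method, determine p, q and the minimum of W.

Vertices and W = -2p + 7q:
  (77/19, 106/19) → W = 588/19
  (18, 0) → W = -36
  (77/31, 100/31) → W = 546/31
  (9/2, 0) → W = -9

At the optimal vertex, 2p + 5q = 36 and q = 0.
Solving simultaneously gives p = 18, q = 0.

p = 18, q = 0, minimum W = -36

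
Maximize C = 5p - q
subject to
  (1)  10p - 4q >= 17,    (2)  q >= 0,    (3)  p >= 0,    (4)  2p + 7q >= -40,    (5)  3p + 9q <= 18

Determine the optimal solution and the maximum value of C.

p = 6, q = 0, maximum C = 30

Feasible corners and C = 5p - q:
  (17/10, 0) → C = 17/2
  (75/34, 43/34) → C = 166/17
  (6, 0) → C = 30

The optimum lies where q = 0 and 3p + 9q = 18.
Solving simultaneously gives p = 6, q = 0.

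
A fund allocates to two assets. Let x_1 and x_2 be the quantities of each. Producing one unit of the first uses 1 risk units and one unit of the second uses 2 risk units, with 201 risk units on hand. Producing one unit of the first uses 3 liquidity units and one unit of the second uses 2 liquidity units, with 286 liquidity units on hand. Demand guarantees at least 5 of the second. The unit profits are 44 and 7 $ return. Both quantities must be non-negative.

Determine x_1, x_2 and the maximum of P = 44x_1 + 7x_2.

The binding constraints are 3x_1 + 2x_2 = 286 and x_2 = 5.
Solving simultaneously gives x_1 = 92, x_2 = 5.

x_1 = 92, x_2 = 5, maximum P = 4083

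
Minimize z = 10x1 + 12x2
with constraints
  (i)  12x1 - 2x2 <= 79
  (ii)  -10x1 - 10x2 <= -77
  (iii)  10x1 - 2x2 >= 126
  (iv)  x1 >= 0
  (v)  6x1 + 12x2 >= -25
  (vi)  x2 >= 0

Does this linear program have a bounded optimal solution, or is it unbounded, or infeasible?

The boundaries 12x1 - 2x2 = 79 and -10x1 - 10x2 = -77 meet at (236/35, 67/70), but that point violates 10x1 - 2x2 ≥ 126. Every candidate vertex is excluded by some other constraint, so the feasible region is empty.

infeasible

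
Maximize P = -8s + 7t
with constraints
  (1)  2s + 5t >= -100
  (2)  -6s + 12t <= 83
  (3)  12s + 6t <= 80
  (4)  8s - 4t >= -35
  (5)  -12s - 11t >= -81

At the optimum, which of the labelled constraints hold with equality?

Extreme points and P = -8s + 7t:
  (125/6, -85/3) → P = -365
  (-575/48, -365/24) → P = -85/8
  (-11/9, 227/36) → P = 647/12
  (59/210, 247/35) → P = 4951/105
  (197/30, 1/5) → P = -767/15

The maximum is at (-11/9, 227/36). Substituting into each constraint, equality holds for (2) and (4); the remaining constraints have slack.

(2) and (4)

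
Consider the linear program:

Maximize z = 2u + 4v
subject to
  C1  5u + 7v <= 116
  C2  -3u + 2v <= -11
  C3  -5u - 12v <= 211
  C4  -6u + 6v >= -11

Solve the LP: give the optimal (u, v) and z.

u = 309/31, v = 293/31, maximum z = 1790/31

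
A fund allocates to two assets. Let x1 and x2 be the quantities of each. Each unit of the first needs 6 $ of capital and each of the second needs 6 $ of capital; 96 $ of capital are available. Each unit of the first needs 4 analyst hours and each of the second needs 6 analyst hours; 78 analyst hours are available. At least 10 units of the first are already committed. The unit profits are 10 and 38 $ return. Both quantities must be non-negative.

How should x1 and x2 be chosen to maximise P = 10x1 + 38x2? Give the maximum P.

Corner points and P = 10x1 + 38x2:
  (16, 0) → P = 160
  (10, 0) → P = 100
  (10, 6) → P = 328

The binding constraints are 6x1 + 6x2 = 96 and x1 = 10.
Solving simultaneously gives x1 = 10, x2 = 6.

x1 = 10, x2 = 6, maximum P = 328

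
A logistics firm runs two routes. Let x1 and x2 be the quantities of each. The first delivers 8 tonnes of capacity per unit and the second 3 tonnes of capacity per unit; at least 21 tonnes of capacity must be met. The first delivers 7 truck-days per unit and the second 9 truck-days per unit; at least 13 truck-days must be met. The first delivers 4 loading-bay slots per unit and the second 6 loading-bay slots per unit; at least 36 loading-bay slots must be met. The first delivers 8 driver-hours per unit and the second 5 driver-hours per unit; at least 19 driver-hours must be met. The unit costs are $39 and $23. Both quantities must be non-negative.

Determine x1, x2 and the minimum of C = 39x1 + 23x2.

x1 = 1/2, x2 = 17/3, minimum C = 899/6

Corner points and C = 39x1 + 23x2:
  (0, 7) → C = 161
  (9, 0) → C = 351
  (1/2, 17/3) → C = 899/6
The feasible region is unbounded (it extends along (0, 1), (1, 0)), but C strictly increases along every unbounded feasible direction, so there is no improving ray and the minimum is attained at a vertex.

The optimum lies where 8x1 + 3x2 = 21 and 4x1 + 6x2 = 36.
Solving simultaneously gives x1 = 1/2, x2 = 17/3.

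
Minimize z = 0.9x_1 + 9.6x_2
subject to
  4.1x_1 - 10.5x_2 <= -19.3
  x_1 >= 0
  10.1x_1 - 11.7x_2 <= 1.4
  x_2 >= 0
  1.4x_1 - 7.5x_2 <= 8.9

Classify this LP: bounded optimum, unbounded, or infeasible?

bounded optimum

Feasible corners and z = 0.9x_1 + 9.6x_2:
  (0, 193/105) → z = 3088/175
  (8017/1936, 6689/1936) → z = 714297/19360
The feasible region has finitely many vertices and no improving ray; the minimum is 3088/175 at (0, 193/105).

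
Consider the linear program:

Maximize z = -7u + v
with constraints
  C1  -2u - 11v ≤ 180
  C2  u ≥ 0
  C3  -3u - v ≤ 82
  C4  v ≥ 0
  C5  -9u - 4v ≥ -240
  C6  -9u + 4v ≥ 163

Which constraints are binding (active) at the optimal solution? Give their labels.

C2 and C5

Vertices and z = -7u + v:
  (0, 60) → z = 60
  (0, 163/4) → z = 163/4
  (77/18, 403/8) → z = 1471/72

The maximum is at (0, 60). Substituting into each constraint, equality holds for C2 and C5; the remaining constraints have slack.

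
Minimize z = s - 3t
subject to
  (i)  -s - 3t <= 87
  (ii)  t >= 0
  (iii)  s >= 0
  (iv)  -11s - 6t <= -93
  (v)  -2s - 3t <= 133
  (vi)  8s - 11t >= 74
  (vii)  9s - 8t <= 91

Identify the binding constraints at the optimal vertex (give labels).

(vi) and (vii)

Feasible corners and z = s - 3t:
  (37/4, 0) → z = 37/4
  (91/9, 0) → z = 91/9
  (409/35, 62/35) → z = 223/35

The minimum is at (409/35, 62/35). Substituting into each constraint, equality holds for (vi) and (vii); the remaining constraints have slack.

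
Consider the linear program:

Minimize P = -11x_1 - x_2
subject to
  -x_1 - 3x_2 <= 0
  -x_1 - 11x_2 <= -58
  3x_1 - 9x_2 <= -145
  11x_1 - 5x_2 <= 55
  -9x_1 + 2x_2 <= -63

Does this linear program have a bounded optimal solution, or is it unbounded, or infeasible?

unbounded

From the feasible point (305/21, 440/21), moving in the direction (5, 11) keeps every constraint satisfied while P decreases without bound.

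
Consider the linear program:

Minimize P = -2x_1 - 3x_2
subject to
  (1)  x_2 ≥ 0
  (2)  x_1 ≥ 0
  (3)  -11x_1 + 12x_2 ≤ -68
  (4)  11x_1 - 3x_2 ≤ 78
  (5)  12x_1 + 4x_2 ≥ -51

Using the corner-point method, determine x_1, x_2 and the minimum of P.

Extreme points and P = -2x_1 - 3x_2:
  (68/11, 0) → P = -136/11
  (78/11, 0) → P = -156/11
  (244/33, 10/9) → P = -598/33

x_1 = 244/33, x_2 = 10/9, minimum P = -598/33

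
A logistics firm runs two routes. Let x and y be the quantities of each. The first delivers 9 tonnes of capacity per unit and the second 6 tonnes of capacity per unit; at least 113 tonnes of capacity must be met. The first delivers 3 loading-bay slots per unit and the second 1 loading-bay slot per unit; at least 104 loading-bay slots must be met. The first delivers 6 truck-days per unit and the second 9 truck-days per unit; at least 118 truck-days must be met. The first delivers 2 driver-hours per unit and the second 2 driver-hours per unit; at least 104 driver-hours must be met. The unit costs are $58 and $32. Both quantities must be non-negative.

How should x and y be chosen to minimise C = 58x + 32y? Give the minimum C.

Feasible corners and C = 58x + 32y:
  (0, 104) → C = 3328
  (52, 0) → C = 3016
  (26, 26) → C = 2340
The feasible region is unbounded (it extends along (0, 1), (1, 0)), but C strictly increases along every unbounded feasible direction, so there is no improving ray and the minimum is attained at a vertex.

The optimum lies where 3x + y = 104 and 2x + 2y = 104.
Solving simultaneously gives x = 26, y = 26.

x = 26, y = 26, minimum C = 2340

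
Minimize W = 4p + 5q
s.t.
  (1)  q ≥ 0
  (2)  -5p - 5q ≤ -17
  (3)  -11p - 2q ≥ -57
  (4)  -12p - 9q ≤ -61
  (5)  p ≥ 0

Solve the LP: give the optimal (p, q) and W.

Extreme points and W = 4p + 5q:
  (57/11, 0) → W = 228/11
  (61/12, 0) → W = 61/3
  (0, 57/2) → W = 285/2
  (0, 61/9) → W = 305/9

The binding constraints are q = 0 and -12p - 9q = -61.
Solving simultaneously gives p = 61/12, q = 0.

p = 61/12, q = 0, minimum W = 61/3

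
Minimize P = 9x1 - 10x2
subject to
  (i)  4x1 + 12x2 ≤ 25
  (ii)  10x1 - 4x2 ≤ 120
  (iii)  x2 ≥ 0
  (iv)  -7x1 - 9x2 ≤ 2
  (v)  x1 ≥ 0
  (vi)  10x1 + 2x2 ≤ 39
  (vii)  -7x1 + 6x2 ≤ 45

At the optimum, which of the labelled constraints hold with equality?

Vertices and P = 9x1 - 10x2:
  (0, 25/12) → P = -125/6
  (209/56, 47/56) → P = 1411/56
  (0, 0) → P = 0
  (39/10, 0) → P = 351/10

The minimum is at (0, 25/12). Substituting into each constraint, equality holds for (i) and (v); the remaining constraints have slack.

(i) and (v)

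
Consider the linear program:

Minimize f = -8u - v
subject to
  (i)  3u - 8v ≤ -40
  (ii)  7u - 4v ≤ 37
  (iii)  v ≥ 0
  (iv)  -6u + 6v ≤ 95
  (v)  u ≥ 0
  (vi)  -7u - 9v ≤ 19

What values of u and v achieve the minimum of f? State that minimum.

u = 301/9, v = 887/18, minimum f = -1901/6

Feasible corners and f = -8u - v:
  (114/11, 391/44) → f = -4039/44
  (0, 5) → f = -5
  (301/9, 887/18) → f = -1901/6
  (0, 95/6) → f = -95/6

The optimum lies where 7u - 4v = 37 and -6u + 6v = 95.
Solving simultaneously gives u = 301/9, v = 887/18.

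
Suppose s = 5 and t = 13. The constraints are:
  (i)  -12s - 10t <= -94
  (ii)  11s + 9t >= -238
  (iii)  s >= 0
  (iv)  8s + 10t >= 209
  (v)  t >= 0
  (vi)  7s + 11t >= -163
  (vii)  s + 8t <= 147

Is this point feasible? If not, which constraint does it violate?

Constraint (iv): 8s + 10t = 170, which is not ≥ 209. All other constraints are satisfied.

not feasible — violates (iv)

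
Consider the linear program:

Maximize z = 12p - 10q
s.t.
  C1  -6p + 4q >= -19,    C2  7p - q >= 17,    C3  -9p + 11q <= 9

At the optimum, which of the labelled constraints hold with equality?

C1 and C2

Extreme points and z = 12p - 10q:
  (49/22, -31/22) → z = 449/11
  (49/6, 15/2) → z = 23
  (49/17, 54/17) → z = 48/17

The maximum is at (49/22, -31/22). Substituting into each constraint, equality holds for C1 and C2; the remaining constraints have slack.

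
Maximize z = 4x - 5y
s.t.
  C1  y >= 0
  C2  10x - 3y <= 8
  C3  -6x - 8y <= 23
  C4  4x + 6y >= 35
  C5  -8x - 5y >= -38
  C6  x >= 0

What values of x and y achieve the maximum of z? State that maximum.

Extreme points and z = 4x - 5y:
  (53/28, 32/7) → z = -107/7
  (0, 35/6) → z = -175/6
  (0, 38/5) → z = -38

x = 53/28, y = 32/7, maximum z = -107/7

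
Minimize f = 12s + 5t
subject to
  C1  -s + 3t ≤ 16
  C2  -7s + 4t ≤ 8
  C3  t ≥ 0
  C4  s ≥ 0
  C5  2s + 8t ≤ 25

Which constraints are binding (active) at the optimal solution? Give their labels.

Feasible corners and f = 12s + 5t:
  (0, 2) → f = 10
  (9/16, 191/64) → f = 1387/64
  (0, 0) → f = 0
  (25/2, 0) → f = 150

The minimum is at (0, 0). Substituting into each constraint, equality holds for C3 and C4; the remaining constraints have slack.

C3 and C4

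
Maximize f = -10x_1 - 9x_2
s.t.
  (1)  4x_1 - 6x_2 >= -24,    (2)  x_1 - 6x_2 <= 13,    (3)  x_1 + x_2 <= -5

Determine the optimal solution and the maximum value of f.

Feasible corners and f = -10x_1 - 9x_2:
  (-37/3, -38/9) → f = 484/3
  (-27/5, 2/5) → f = 252/5
  (-17/7, -18/7) → f = 332/7

The optimum lies where 4x_1 - 6x_2 = -24 and x_1 - 6x_2 = 13.
Solving simultaneously gives x_1 = -37/3, x_2 = -38/9.

x_1 = -37/3, x_2 = -38/9, maximum f = 484/3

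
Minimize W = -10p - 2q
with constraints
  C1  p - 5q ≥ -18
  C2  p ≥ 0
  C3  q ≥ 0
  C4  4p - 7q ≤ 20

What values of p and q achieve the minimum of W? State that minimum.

p = 226/13, q = 92/13, minimum W = -188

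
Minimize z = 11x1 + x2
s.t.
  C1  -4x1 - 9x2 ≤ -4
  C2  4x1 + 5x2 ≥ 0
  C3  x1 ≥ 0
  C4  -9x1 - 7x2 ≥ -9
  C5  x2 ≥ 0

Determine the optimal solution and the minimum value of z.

Corner points and z = 11x1 + x2:
  (0, 4/9) → z = 4/9
  (1, 0) → z = 11
  (0, 9/7) → z = 9/7

The binding constraints are -4x1 - 9x2 = -4 and x1 = 0.
Solving simultaneously gives x1 = 0, x2 = 4/9.

x1 = 0, x2 = 4/9, minimum z = 4/9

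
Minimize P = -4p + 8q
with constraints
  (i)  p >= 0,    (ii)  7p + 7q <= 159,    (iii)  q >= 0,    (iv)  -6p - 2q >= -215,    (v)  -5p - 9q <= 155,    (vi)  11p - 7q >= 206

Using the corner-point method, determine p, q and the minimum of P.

Extreme points and P = -4p + 8q:
  (159/7, 0) → P = -636/7
  (365/18, 307/126) → P = -1294/21
  (206/11, 0) → P = -824/11

p = 159/7, q = 0, minimum P = -636/7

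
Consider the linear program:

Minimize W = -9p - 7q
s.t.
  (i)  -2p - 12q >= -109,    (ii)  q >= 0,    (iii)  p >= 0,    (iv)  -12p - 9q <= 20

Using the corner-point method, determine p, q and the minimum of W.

Extreme points and W = -9p - 7q:
  (109/2, 0) → W = -981/2
  (0, 109/12) → W = -763/12
  (0, 0) → W = 0

At the optimal vertex, -2p - 12q = -109 and q = 0.
Solving simultaneously gives p = 109/2, q = 0.

p = 109/2, q = 0, minimum W = -981/2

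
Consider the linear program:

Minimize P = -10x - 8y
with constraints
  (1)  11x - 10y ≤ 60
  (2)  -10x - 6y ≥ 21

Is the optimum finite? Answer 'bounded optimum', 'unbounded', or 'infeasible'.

unbounded

From the feasible point (75/83, -831/166), moving in the direction (-6, 10) keeps every constraint satisfied while P decreases without bound.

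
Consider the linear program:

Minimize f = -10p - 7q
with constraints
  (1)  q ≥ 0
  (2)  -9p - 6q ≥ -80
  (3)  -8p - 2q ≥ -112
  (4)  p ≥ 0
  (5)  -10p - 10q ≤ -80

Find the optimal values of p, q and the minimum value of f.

p = 0, q = 40/3, minimum f = -280/3

Extreme points and f = -10p - 7q:
  (80/9, 0) → f = -800/9
  (8, 0) → f = -80
  (0, 40/3) → f = -280/3
  (0, 8) → f = -56

At the optimal vertex, -9p - 6q = -80 and p = 0.
Solving simultaneously gives p = 0, q = 40/3.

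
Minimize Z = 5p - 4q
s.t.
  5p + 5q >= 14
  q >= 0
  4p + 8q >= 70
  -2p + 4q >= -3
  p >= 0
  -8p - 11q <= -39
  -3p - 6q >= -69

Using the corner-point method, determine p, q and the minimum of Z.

Vertices and Z = 5p - 4q:
  (19/2, 4) → Z = 63/2
  (0, 35/4) → Z = -35
  (49/4, 43/8) → Z = 159/4
  (0, 23/2) → Z = -46

The optimum lies where p = 0 and -3p - 6q = -69.
Solving simultaneously gives p = 0, q = 23/2.

p = 0, q = 23/2, minimum Z = -46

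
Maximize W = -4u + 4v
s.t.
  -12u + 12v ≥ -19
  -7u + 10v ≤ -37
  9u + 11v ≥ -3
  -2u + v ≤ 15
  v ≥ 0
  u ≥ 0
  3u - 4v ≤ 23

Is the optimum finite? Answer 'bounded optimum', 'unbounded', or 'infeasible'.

The boundaries -12u + 12v = -19 and v = 0 meet at (19/12, 0), but that point violates -7u + 10v ≤ -37. Every candidate vertex is excluded by some other constraint, so the feasible region is empty.

infeasible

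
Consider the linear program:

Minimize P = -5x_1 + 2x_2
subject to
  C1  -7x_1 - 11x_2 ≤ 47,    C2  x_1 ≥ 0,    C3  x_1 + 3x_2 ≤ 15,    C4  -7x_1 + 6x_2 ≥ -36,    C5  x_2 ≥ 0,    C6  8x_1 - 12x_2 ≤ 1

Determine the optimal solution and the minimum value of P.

Extreme points and P = -5x_1 + 2x_2:
  (0, 5) → P = 10
  (0, 0) → P = 0
  (61/12, 119/36) → P = -677/36
  (1/8, 0) → P = -5/8

x_1 = 61/12, x_2 = 119/36, minimum P = -677/36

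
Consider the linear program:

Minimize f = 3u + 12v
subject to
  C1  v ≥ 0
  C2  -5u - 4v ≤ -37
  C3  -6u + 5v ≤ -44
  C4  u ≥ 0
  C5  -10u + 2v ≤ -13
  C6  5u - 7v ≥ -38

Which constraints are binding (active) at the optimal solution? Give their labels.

C1 and C2

Feasible corners and f = 3u + 12v:
  (37/5, 0) → f = 111/5
  (361/49, 2/49) → f = 1107/49
  (498/17, 448/17) → f = 6870/17
The feasible region is unbounded (it extends along (7, 5), (1, 0)), but f strictly increases along every unbounded feasible direction, so there is no improving ray and the minimum is attained at a vertex.

The minimum is at (37/5, 0). Substituting into each constraint, equality holds for C1 and C2; the remaining constraints have slack.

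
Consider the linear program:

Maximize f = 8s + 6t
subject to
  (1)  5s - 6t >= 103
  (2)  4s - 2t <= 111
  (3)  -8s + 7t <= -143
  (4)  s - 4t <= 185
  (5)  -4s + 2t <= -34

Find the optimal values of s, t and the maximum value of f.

Extreme points and f = 8s + 6t:
  (230/7, 143/14) → f = 2269/7
  (137/13, -109/13) → f = 34
  (37/7, -629/14) → f = -1591/7
  (-4, -25) → f = -182
  (-117/7, -353/7) → f = -3054/7

s = 230/7, t = 143/14, maximum f = 2269/7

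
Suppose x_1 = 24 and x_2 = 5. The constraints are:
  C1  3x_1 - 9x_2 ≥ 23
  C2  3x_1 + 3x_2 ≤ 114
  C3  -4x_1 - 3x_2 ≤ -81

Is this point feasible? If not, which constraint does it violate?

C1: 27 ≥ 23 ✓
C2: 87 ≤ 114 ✓
C3: -111 ≤ -81 ✓

feasible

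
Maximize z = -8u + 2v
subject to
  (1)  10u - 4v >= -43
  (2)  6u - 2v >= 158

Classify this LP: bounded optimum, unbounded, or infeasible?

unbounded

From the feasible point (359/2, 919/2), moving in the direction (-2, -6) keeps every constraint satisfied while z increases without bound.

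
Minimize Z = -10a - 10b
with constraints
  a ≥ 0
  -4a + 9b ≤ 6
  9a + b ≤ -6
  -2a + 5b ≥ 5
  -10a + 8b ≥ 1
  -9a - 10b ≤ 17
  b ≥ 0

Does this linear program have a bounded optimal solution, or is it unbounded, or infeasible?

infeasible

The boundaries -9a - 10b = 17 and b = 0 meet at (-17/9, 0), but that point violates a ≥ 0. Every candidate vertex is excluded by some other constraint, so the feasible region is empty.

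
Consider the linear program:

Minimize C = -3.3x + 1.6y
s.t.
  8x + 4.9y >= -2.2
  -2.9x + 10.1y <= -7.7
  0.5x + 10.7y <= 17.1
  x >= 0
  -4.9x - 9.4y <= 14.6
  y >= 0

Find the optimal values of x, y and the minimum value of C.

Vertices and C = -3.3x + 1.6y:
  (12755/1804, 2287/1804) → C = -384323/18040
  (77/29, 0) → C = -2541/290
  (171/5, 0) → C = -5643/50

The binding constraints are 0.5x + 10.7y = 17.1 and y = 0.
Solving simultaneously gives x = 171/5, y = 0.

x = 34.2, y = 0, minimum C = -112.86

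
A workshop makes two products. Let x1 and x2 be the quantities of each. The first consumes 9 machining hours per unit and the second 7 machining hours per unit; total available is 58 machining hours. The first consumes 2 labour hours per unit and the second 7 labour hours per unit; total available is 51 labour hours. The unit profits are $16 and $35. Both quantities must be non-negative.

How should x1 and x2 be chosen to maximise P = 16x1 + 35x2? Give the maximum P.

x1 = 1, x2 = 7, maximum P = 261

Corner points and P = 16x1 + 35x2:
  (0, 0) → P = 0
  (0, 51/7) → P = 255
  (58/9, 0) → P = 928/9
  (1, 7) → P = 261

At the optimal vertex, 9x1 + 7x2 = 58 and 2x1 + 7x2 = 51.
Solving simultaneously gives x1 = 1, x2 = 7.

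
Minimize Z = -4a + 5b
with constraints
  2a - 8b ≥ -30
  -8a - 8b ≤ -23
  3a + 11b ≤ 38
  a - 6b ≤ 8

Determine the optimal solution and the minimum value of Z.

a = 316/29, b = 14/29, minimum Z = -1194/29

Vertices and Z = -4a + 5b:
  (-7/10, 143/40) → Z = 827/40
  (-13/23, 83/23) → Z = 467/23
  (101/28, -41/56) → Z = -1013/56
  (316/29, 14/29) → Z = -1194/29

At the optimal vertex, 3a + 11b = 38 and a - 6b = 8.
Solving simultaneously gives a = 316/29, b = 14/29.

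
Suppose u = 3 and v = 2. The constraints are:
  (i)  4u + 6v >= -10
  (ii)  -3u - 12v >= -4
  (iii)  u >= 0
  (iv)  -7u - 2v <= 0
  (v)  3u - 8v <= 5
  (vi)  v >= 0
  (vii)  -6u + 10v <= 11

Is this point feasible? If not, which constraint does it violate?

not feasible — violates (ii)

Constraint (ii): -3u - 12v = -33, which is not ≥ -4. All other constraints are satisfied.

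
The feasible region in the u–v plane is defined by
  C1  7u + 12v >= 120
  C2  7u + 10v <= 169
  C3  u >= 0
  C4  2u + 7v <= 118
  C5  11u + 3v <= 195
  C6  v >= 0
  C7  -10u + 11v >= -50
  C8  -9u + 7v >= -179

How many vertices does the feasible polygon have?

Intersecting each pair of boundary lines and keeping only the points that satisfy every inequality leaves:
  (0, 10)
  (1920/197, 850/197)
  (3/29, 488/29)
  (2359/177, 1340/177)
  (0, 118/7)

5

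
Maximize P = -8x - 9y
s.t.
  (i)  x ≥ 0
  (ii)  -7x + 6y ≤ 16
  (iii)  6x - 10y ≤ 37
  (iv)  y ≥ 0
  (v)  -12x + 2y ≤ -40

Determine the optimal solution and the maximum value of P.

x = 10/3, y = 0, maximum P = -80/3

Corner points and P = -8x - 9y:
  (136/29, 236/29) → P = -3212/29
  (37/6, 0) → P = -148/3
  (10/3, 0) → P = -80/3
The feasible region is unbounded (it extends along (6, 7), (5, 3)), but P strictly decreases along every unbounded feasible direction, so there is no improving ray and the maximum is attained at a vertex.

The binding constraints are y = 0 and -12x + 2y = -40.
Solving simultaneously gives x = 10/3, y = 0.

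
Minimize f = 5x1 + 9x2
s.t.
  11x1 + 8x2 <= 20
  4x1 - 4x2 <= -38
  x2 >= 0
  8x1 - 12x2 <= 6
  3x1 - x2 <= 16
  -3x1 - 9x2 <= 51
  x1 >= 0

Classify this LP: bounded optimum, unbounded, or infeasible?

infeasible

The boundaries 11x1 + 8x2 = 20 and 4x1 - 4x2 = -38 meet at (-56/19, 249/38), but that point violates x1 ≥ 0. Every candidate vertex is excluded by some other constraint, so the feasible region is empty.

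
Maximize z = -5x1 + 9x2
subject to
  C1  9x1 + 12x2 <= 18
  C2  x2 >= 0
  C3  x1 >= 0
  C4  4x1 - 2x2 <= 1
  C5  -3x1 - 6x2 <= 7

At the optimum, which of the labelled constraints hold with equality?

C1 and C3

Feasible corners and z = -5x1 + 9x2:
  (0, 3/2) → z = 27/2
  (8/11, 21/22) → z = 109/22
  (0, 0) → z = 0
  (1/4, 0) → z = -5/4

The maximum is at (0, 3/2). Substituting into each constraint, equality holds for C1 and C3; the remaining constraints have slack.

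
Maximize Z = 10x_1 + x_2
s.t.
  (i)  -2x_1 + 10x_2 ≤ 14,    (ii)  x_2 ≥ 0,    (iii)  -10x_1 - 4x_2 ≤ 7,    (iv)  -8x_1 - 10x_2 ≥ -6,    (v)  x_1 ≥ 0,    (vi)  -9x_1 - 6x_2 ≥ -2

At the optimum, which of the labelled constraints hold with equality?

Feasible corners and Z = 10x_1 + x_2:
  (0, 0) → Z = 0
  (2/9, 0) → Z = 20/9
  (0, 1/3) → Z = 1/3

The maximum is at (2/9, 0). Substituting into each constraint, equality holds for (ii) and (vi); the remaining constraints have slack.

(ii) and (vi)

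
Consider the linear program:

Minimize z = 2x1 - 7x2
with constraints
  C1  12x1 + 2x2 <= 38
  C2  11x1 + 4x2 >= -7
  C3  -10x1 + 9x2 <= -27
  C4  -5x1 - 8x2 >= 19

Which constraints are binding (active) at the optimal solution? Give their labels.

Vertices and z = 2x1 - 7x2:
  (83/13, -251/13) → z = 1923/13
  (171/43, -209/43) → z = 1805/43
  (45/139, -367/139) → z = 2659/139
  (9/25, -13/5) → z = 473/25

The minimum is at (9/25, -13/5). Substituting into each constraint, equality holds for C3 and C4; the remaining constraints have slack.

C3 and C4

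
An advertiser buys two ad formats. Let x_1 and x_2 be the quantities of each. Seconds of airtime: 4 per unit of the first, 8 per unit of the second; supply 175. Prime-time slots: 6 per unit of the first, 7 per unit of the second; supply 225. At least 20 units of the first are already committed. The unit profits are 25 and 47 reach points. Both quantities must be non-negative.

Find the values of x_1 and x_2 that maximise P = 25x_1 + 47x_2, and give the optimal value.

Feasible corners and P = 25x_1 + 47x_2:
  (75/2, 0) → P = 1875/2
  (20, 0) → P = 500
  (115/4, 15/2) → P = 4285/4
  (20, 95/8) → P = 8465/8

At the optimal vertex, 4x_1 + 8x_2 = 175 and 6x_1 + 7x_2 = 225.
Solving simultaneously gives x_1 = 115/4, x_2 = 15/2.

x_1 = 115/4, x_2 = 15/2, maximum P = 4285/4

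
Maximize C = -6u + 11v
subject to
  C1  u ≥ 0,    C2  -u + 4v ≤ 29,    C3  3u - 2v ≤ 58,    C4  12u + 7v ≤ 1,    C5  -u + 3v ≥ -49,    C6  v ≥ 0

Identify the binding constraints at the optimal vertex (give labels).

Extreme points and C = -6u + 11v:
  (0, 1/7) → C = 11/7
  (0, 0) → C = 0
  (1/12, 0) → C = -1/2

The maximum is at (0, 1/7). Substituting into each constraint, equality holds for C1 and C4; the remaining constraints have slack.

C1 and C4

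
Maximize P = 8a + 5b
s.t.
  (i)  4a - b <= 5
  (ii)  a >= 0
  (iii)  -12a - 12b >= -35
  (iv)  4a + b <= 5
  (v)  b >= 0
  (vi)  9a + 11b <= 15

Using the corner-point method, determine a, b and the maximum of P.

a = 8/7, b = 3/7, maximum P = 79/7

Corner points and P = 8a + 5b:
  (5/4, 0) → P = 10
  (0, 0) → P = 0
  (0, 15/11) → P = 75/11
  (8/7, 3/7) → P = 79/7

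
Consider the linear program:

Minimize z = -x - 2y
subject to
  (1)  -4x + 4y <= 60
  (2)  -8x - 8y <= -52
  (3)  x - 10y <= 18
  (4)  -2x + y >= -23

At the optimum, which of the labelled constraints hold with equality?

Corner points and z = -x - 2y:
  (-17/4, 43/4) → z = -69/4
  (38, 53) → z = -144
  (83/11, -23/22) → z = -60/11
  (212/19, -13/19) → z = -186/19

The minimum is at (38, 53). Substituting into each constraint, equality holds for (1) and (4); the remaining constraints have slack.

(1) and (4)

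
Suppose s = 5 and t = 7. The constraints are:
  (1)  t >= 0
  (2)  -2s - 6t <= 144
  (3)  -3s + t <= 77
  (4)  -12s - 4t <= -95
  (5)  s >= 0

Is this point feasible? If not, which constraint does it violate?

not feasible — violates (4)

Constraint (4): -12s - 4t = -88, which is not ≤ -95. All other constraints are satisfied.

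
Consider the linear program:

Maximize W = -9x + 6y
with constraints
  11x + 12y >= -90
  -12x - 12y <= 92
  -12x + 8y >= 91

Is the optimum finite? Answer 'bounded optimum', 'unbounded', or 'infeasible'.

unbounded

From the feasible point (-457/60, -1/20), moving in the direction (-12, 12) keeps every constraint satisfied while W increases without bound.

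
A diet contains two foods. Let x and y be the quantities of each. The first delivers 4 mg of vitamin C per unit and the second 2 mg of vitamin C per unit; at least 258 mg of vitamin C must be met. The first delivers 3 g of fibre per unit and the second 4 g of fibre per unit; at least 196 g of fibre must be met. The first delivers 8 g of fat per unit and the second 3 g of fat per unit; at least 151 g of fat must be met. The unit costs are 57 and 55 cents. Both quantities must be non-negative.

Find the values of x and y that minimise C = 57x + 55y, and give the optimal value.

Corner points and C = 57x + 55y:
  (0, 129) → C = 7095
  (196/3, 0) → C = 3724
  (64, 1) → C = 3703
The feasible region is unbounded (it extends along (0, 1), (1, 0)), but C strictly increases along every unbounded feasible direction, so there is no improving ray and the minimum is attained at a vertex.

At the optimal vertex, 4x + 2y = 258 and 3x + 4y = 196.
Solving simultaneously gives x = 64, y = 1.

x = 64, y = 1, minimum C = 3703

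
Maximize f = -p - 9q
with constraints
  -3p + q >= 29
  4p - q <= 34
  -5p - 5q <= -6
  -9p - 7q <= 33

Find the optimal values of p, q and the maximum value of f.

Vertices and f = -p - 9q:
  (63, 218) → f = -2025
  (-139/20, 163/20) → f = -332/5
  (-207/10, 219/10) → f = -882/5
The feasible region is unbounded (it extends along (1, 4), (-7, 9)), but f strictly decreases along every unbounded feasible direction, so there is no improving ray and the maximum is attained at a vertex.

p = -139/20, q = 163/20, maximum f = -332/5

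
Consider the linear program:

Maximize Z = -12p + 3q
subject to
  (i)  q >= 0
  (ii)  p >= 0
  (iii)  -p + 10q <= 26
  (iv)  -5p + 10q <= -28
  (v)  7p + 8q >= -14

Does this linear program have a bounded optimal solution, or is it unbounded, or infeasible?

bounded optimum

Feasible corners and Z = -12p + 3q:
  (28/5, 0) → Z = -336/5
  (27/2, 79/20) → Z = -3003/20
The feasible region has finitely many vertices and no improving ray; the maximum is -336/5 at (28/5, 0).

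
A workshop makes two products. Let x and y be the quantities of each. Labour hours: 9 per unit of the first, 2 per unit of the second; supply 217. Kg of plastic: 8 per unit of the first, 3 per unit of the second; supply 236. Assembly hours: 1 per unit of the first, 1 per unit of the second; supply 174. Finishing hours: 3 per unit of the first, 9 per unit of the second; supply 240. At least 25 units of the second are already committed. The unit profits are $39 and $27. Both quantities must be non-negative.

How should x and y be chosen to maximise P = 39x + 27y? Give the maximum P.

x = 5, y = 25, maximum P = 870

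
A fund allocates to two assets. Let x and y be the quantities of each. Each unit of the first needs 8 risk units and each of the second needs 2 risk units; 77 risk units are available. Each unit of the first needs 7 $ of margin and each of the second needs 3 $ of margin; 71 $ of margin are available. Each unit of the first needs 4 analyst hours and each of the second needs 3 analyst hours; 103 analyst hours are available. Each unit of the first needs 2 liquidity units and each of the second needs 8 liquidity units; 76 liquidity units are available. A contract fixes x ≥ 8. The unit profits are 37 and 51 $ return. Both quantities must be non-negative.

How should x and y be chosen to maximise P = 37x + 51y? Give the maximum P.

x = 8, y = 5, maximum P = 551

Vertices and P = 37x + 51y:
  (77/8, 0) → P = 2849/8
  (8, 0) → P = 296
  (89/10, 29/10) → P = 2386/5
  (8, 5) → P = 551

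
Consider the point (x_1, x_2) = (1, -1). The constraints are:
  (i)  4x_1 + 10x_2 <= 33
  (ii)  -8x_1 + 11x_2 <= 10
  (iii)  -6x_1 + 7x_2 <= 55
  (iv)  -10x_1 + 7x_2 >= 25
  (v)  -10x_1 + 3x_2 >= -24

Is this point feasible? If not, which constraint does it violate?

Constraint (iv): -10x_1 + 7x_2 = -17, which is not ≥ 25. All other constraints are satisfied.

not feasible — violates (iv)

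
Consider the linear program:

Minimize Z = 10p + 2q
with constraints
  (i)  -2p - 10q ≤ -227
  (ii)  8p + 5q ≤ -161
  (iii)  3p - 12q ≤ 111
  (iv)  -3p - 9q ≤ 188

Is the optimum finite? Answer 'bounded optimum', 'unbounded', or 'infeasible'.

unbounded

From the feasible point (-549/14, 1069/35), moving in the direction (-9, 3) keeps every constraint satisfied while Z decreases without bound.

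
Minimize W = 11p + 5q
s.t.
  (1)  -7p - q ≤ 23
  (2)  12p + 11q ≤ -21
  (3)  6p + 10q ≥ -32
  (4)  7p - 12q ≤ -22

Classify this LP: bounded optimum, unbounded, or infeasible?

bounded optimum

Corner points and W = 11p + 5q:
  (-232/65, 129/65) → W = -1907/65
  (-298/91, -1/13) → W = -3313/91
  (-38/17, 9/17) → W = -373/17
The feasible region has finitely many vertices and no improving ray; the minimum is -3313/91 at (-298/91, -1/13).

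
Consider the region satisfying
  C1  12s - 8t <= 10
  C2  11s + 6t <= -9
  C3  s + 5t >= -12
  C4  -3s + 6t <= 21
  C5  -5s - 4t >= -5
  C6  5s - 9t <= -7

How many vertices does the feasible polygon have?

4

Pairwise boundary intersections that survive every other constraint:
  (-15/7, 17/7)
  (-41/43, 32/129)
  (-59/7, -5/7)
  (-143/34, -53/34)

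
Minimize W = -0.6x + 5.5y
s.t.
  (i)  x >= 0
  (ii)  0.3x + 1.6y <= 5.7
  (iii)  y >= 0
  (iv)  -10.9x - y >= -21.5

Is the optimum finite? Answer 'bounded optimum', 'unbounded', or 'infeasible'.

Vertices and W = -0.6x + 5.5y:
  (0, 3.5625) → W = 19.59375
  (0, 0) → W = 0
  (1435/857, 2784/857) → W = 14451/857
  (215/109, 0) → W = -129/109
The feasible region has finitely many vertices and no improving ray; the minimum is -129/109 at (215/109, 0).

bounded optimum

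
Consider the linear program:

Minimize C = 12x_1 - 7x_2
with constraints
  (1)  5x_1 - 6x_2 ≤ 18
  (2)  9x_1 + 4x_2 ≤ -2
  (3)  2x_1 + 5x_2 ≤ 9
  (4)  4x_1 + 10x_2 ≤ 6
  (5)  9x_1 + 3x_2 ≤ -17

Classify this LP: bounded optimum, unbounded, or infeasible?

unbounded

From the feasible point (-16/23, -247/69), moving in the direction (-6, -5) keeps every constraint satisfied while C decreases without bound.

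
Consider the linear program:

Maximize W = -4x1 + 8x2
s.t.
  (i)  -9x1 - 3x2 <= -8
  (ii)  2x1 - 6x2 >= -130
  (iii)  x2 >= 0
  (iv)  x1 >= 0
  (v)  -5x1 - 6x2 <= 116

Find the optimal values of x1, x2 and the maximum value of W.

Corner points and W = -4x1 + 8x2:
  (8/9, 0) → W = -32/9
  (0, 8/3) → W = 64/3
  (0, 65/3) → W = 520/3
The feasible region is unbounded (it extends along (3, 1), (1, 0)), but W strictly decreases along every unbounded feasible direction, so there is no improving ray and the maximum is attained at a vertex.

The optimum lies where 2x1 - 6x2 = -130 and x1 = 0.
Solving simultaneously gives x1 = 0, x2 = 65/3.

x1 = 0, x2 = 65/3, maximum W = 520/3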